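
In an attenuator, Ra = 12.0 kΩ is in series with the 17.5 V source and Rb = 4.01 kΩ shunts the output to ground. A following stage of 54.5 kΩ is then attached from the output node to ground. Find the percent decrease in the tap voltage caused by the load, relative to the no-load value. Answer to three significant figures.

5.23 %

The divider's output (Thévenin) resistance is Ra‖Rb = 3.006 kΩ.
Fractional drop under load = R_th/(R_th + R_L) = 3.006 / (3.006 + 54.5) = 0.05227.
So the output falls by 5.23 %.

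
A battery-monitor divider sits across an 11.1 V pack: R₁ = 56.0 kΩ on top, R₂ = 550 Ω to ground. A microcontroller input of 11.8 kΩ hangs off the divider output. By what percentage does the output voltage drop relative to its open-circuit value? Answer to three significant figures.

4.41 %

The divider's output (Thévenin) resistance is R₁‖R₂ = 544.7 Ω.
Fractional drop under load = R_th/(R_th + R_L) = 544.7 / (544.7 + 11800) = 0.04412.
So the output falls by 4.41 %.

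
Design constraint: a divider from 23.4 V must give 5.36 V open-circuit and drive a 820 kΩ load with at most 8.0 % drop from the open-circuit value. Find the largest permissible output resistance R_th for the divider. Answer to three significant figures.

R_th ≤ 71.3 kΩ

Loading drop = R_th/(R_th + R_L) ≤ 0.0800, so R_th ≤ R_L · ε/(1−ε) = 820 kΩ × 0.0800/0.9200 = 71.3 kΩ.
(Any R1, R2 with R2/(R1+R2) = 0.229 and R1‖R2 ≤ 71.3 kΩ will meet the spec.)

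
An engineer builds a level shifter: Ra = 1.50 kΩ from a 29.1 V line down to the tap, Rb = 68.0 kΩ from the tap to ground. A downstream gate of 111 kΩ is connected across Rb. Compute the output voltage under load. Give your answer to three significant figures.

V_out ≈ 28.1 V

The load sits in parallel with Rb: Rb‖R_L = (68.0 × 111) / (68.0 + 111) = 42.17 kΩ.
V_out = 29.1 × 42.17 / (1.50 + 42.17) = 29.1 × 42.17/43.67 = 28.1 V.
(Unloaded it would have been 28.5 V.)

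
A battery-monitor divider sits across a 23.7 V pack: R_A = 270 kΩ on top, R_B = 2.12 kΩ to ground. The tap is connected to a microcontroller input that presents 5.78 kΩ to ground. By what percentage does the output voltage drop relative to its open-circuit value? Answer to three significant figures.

26.7 %

Unloaded V = 23.7 × 2.12/272.1 = 0.1846 V.
Loaded: R_B‖R_L = 1.551 kΩ, giving V = 23.7 × 1.551/271.6 = 0.1354 V.
Drop = (0.1846 − 0.1354) / 0.1846 = 26.7 %.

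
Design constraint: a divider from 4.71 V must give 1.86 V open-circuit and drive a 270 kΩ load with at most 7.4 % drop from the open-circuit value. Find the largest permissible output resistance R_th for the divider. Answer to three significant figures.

Loading drop = R_th/(R_th + R_L) ≤ 0.0740, so R_th ≤ R_L · ε/(1−ε) = 270 kΩ × 0.0740/0.9260 = 21.6 kΩ.

R_th ≤ 21.6 kΩ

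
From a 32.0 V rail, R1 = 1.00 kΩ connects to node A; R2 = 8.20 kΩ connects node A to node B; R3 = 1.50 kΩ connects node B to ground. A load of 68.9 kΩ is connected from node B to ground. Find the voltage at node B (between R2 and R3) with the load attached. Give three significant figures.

V ≈ 4.40 V

At node B, R3 is in parallel with the load: R3‖R_L = 1.468 kΩ.
Below node A the resistance is R2 + (R3‖R_L) = 9.668 kΩ, so V_A = 32.0 × 9.668/10.67 = 29.00 V.
Then V_B = V_A × (R3‖R_L)/(R2 + R3‖R_L) = 29.00 × 1.468/9.668 = 4.40 V.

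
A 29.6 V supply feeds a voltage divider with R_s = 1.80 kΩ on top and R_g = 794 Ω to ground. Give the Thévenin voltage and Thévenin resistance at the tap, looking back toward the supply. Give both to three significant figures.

V_th is the open-circuit tap voltage: 29.6 × 794/(1800 + 794) = 9.06 V.
With the supply zeroed, R_s and R_g appear in parallel from the tap: R_th = R_s‖R_g = (1800 × 794)/2594 = 551 Ω.

V_th = 9.06 V, R_th = 551 Ω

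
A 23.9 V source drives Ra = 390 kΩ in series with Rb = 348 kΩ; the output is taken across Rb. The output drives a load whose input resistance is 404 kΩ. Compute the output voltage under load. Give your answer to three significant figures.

V_out ≈ 7.74 V

The load sits in parallel with Rb: Rb‖R_L = (348 × 404) / (348 + 404) = 187.0 kΩ.
V_out = 23.9 × 187.0 / (390 + 187.0) = 23.9 × 187.0/577.0 = 7.74 V.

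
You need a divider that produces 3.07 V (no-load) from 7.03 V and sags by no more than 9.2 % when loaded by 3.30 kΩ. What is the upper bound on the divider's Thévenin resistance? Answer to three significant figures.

R_th ≤ 334 Ω

Loading drop = R_th/(R_th + R_L) ≤ 0.0920, so R_th ≤ R_L · ε/(1−ε) = 3.30 kΩ × 0.0920/0.9080 = 334 Ω.
(Any R1, R2 with R2/(R1+R2) = 0.437 and R1‖R2 ≤ 334 Ω will meet the spec.)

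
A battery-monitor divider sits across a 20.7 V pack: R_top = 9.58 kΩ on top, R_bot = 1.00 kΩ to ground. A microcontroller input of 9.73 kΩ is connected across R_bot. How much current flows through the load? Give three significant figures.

I_L ≈ 0.184 mA

R_bot‖R_L = 0.9068 kΩ; V_out = 20.7 × 0.9068/10.49 = 1.790 V.
I_L = V_out / R_L = 1.790 / 9.73 kΩ = 0.184 mA.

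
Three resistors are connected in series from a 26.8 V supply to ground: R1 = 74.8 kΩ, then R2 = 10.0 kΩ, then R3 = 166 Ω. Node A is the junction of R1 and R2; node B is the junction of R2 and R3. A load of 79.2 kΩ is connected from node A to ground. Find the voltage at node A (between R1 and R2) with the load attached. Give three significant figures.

V ≈ 2.88 V

Below node A the series string R2+R3 = 10170 Ω sits in parallel with the 79200 Ω load: 9010 Ω.
V_A = 26.8 × 9010/(74800 + 9010) = 2.88 V.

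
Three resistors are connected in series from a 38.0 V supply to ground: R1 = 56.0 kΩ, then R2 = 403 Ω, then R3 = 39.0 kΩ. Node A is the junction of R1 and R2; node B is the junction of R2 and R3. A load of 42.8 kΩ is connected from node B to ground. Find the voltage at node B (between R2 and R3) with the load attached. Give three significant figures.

V ≈ 10.1 V

At node B, R3 is in parallel with the load: R3‖R_L = 20410 Ω.
Below node A the resistance is R2 + (R3‖R_L) = 20810 Ω, so V_A = 38.0 × 20810/76810 = 10.29 V.
Then V_B = V_A × (R3‖R_L)/(R2 + R3‖R_L) = 10.29 × 20410/20810 = 10.1 V.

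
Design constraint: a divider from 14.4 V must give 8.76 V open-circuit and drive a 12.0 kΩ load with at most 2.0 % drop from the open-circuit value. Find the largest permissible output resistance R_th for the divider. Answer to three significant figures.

R_th ≤ 245 Ω

Loading drop = R_th/(R_th + R_L) ≤ 0.0200, so R_th ≤ R_L · ε/(1−ε) = 12.0 kΩ × 0.0200/0.9800 = 245 Ω.
(Any R1, R2 with R2/(R1+R2) = 0.608 and R1‖R2 ≤ 245 Ω will meet the spec.)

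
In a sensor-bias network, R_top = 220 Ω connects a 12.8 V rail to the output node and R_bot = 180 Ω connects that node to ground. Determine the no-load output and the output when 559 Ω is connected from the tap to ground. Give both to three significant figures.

Unloaded: 5.76 V; loaded: 4.89 V

Open-circuit: V = 12.8 × 180/(220 + 180) = 5.76 V.
With the load, R_bot becomes R_bot‖R_L = 136.2 Ω, so V = 12.8 × 136.2/356.2 = 4.89 V.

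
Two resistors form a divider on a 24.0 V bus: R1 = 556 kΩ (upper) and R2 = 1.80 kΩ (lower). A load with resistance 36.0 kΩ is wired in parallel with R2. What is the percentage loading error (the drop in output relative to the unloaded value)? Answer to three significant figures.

4.75 %

The divider's output (Thévenin) resistance is R1‖R2 = 1.794 kΩ.
Fractional drop under load = R_th/(R_th + R_L) = 1.794 / (1.794 + 36.0) = 0.04747.
So the output falls by 4.75 %.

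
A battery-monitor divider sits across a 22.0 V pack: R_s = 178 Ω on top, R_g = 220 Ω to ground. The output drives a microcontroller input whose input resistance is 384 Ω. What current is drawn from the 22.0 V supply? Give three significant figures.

R_g‖R_L = 139.9 Ω, so the source sees R_s + R_g‖R_L = 317.9 Ω.
I = 22.0 V / 317.9 Ω = 69.2 mA.

I ≈ 69.2 mA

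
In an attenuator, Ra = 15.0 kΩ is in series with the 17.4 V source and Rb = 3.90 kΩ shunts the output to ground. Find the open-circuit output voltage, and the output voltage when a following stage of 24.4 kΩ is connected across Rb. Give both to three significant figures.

Open-circuit: V = 17.4 × 3.90/(15.0 + 3.90) = 3.59 V.
With the load, Rb becomes Rb‖R_L = 3.363 kΩ, so V = 17.4 × 3.363/18.36 = 3.19 V.

Unloaded: 3.59 V; loaded: 3.19 V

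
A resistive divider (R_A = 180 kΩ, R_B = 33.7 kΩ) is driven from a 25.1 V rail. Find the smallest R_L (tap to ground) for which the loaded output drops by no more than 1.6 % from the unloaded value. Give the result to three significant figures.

R_L(min) ≈ 1.75 MΩ

Output resistance R_th = R_A‖R_B = (180 × 33.7)/213.7 = 28.39 kΩ.
The fractional drop is R_th/(R_th + R_L); requiring this ≤ 0.0160 gives R_L ≥ R_th(1/0.0160 − 1) = 28.39 × 61.50 = 1.75 MΩ.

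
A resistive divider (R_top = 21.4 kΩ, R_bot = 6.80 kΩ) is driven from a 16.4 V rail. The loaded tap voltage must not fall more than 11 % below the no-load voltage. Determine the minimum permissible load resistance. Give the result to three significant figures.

R_L(min) ≈ 41.8 kΩ

Output resistance R_th = R_top‖R_bot = (21.4 × 6.80)/28.20 = 5.160 kΩ.
The fractional drop is R_th/(R_th + R_L); requiring this ≤ 0.110 gives R_L ≥ R_th(1/0.110 − 1) = 5.160 × 8.091 = 41.8 kΩ.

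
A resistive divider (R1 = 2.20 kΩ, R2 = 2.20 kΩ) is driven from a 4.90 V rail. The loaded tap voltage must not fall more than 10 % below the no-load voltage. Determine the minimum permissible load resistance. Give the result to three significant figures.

R_L(min) ≈ 9.90 kΩ

Output resistance R_th = R1‖R2 = (2.20 × 2.20)/4.400 = 1.100 kΩ.
The fractional drop is R_th/(R_th + R_L); requiring this ≤ 0.100 gives R_L ≥ R_th(1/0.100 − 1) = 1.100 × 9.000 = 9.90 kΩ.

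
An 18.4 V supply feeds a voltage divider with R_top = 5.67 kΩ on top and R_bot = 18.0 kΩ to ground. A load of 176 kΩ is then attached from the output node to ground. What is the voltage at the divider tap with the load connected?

V_out ≈ 13.7 V

The load sits in parallel with R_bot: R_bot‖R_L = (18.0 × 176) / (18.0 + 176) = 16.33 kΩ.
V_out = 18.4 × 16.33 / (5.67 + 16.33) = 18.4 × 16.33/22.00 = 13.7 V.
(Unloaded it would have been 14.0 V.)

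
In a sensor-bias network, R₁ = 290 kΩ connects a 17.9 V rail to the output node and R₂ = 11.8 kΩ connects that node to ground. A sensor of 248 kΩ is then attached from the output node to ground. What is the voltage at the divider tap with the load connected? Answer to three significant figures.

V_out ≈ 0.669 V

The load sits in parallel with R₂: R₂‖R_L = (11.8 × 248) / (11.8 + 248) = 11.26 kΩ.
V_out = 17.9 × 11.26 / (290 + 11.26) = 17.9 × 11.26/301.3 = 0.669 V.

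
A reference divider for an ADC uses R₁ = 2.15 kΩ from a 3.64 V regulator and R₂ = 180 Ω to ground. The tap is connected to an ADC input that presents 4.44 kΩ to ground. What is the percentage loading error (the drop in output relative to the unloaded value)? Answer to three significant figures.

The divider's output (Thévenin) resistance is R₁‖R₂ = 166.1 Ω.
Fractional drop under load = R_th/(R_th + R_L) = 166.1 / (166.1 + 4440) = 0.03606.
So the output falls by 3.61 %.

3.61 %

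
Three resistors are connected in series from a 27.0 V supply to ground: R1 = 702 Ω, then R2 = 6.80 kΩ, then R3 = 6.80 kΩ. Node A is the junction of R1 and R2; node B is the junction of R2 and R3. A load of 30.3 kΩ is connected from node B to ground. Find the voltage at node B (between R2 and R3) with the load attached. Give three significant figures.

At node B, R3 is in parallel with the load: R3‖R_L = 5554 Ω.
Below node A the resistance is R2 + (R3‖R_L) = 12350 Ω, so V_A = 27.0 × 12350/13060 = 25.55 V.
Then V_B = V_A × (R3‖R_L)/(R2 + R3‖R_L) = 25.55 × 5554/12350 = 11.5 V.

V ≈ 11.5 V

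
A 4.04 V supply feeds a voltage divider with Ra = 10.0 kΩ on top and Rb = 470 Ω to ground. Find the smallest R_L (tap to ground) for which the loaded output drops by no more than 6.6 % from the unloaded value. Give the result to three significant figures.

Output resistance R_th = Ra‖Rb = (10000 × 470)/10470 = 448.9 Ω.
The fractional drop is R_th/(R_th + R_L); requiring this ≤ 0.0660 gives R_L ≥ R_th(1/0.0660 − 1) = 448.9 × 14.15 = 6.35 kΩ.

R_L(min) ≈ 6.35 kΩ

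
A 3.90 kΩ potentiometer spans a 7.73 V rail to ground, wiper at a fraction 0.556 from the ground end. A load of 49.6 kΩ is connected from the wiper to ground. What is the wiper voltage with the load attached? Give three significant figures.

The wiper splits the pot into (1−α)R = 1.732 kΩ above and αR = 2.168 kΩ below.
Lower section ‖ load = 2.078 kΩ.
V_wiper = 7.73 × 2.078/(1.732 + 2.078) = 4.22 V.

V ≈ 4.22 V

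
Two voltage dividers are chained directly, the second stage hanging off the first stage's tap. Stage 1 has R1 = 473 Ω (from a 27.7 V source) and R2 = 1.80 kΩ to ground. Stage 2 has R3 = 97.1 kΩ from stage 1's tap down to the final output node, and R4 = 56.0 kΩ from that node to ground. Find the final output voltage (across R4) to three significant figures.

Stage 2 presents R3+R4 = 153100 Ω as a load on stage 1's tap.
Stage 1's lower leg becomes R2‖(R3+R4) = 1779 Ω, so V_mid = 27.7 × 1779/2252 = 21.88 V.
Stage 2 is itself unloaded: V_out = V_mid × R4/(R3+R4) = 21.88 × 56000/153100 = 8.00 V.

V_out ≈ 8.00 V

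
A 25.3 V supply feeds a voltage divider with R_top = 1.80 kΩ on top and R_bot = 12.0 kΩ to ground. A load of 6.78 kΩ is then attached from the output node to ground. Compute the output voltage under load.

The load sits in parallel with R_bot: R_bot‖R_L = (12.0 × 6.78) / (12.0 + 6.78) = 4.332 kΩ.
V_out = 25.3 × 4.332 / (1.80 + 4.332) = 25.3 × 4.332/6.132 = 17.9 V.

V_out ≈ 17.9 V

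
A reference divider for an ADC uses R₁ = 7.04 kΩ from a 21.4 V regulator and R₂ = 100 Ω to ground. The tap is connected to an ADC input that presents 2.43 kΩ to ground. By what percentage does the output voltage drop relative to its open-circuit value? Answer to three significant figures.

The divider's output (Thévenin) resistance is R₁‖R₂ = 98.60 Ω.
Fractional drop under load = R_th/(R_th + R_L) = 98.60 / (98.60 + 2430) = 0.03899.
So the output falls by 3.90 %.

3.90 %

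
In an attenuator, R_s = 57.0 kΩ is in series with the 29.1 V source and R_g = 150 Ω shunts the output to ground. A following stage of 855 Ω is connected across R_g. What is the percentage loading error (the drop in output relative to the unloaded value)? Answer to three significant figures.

Unloaded V = 29.1 × 150/57150 = 0.076378 V.
Loaded: R_g‖R_L = 127.6 Ω, giving V = 29.1 × 127.6/57130 = 0.065004 V.
Drop = (0.076378 − 0.065004) / 0.076378 = 14.9 %.

14.9 %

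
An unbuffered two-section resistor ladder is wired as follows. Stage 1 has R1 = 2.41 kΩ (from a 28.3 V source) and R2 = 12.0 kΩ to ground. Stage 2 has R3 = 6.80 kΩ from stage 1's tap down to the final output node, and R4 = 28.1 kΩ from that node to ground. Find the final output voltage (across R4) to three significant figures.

Stage 2 presents R3+R4 = 34.90 kΩ as a load on stage 1's tap.
Stage 1's lower leg becomes R2‖(R3+R4) = 8.930 kΩ, so V_mid = 28.3 × 8.930/11.34 = 22.29 V.
Stage 2 is itself unloaded: V_out = V_mid × R4/(R3+R4) = 22.29 × 28.1/34.90 = 17.9 V.

V_out ≈ 17.9 V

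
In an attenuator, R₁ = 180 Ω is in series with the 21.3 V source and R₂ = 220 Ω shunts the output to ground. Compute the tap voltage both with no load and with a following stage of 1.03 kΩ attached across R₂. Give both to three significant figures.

Unloaded: 11.7 V; loaded: 10.7 V

Open-circuit: V = 21.3 × 220/(180 + 220) = 11.7 V.
With the load, R₂ becomes R₂‖R_L = 181.3 Ω, so V = 21.3 × 181.3/361.3 = 10.7 V.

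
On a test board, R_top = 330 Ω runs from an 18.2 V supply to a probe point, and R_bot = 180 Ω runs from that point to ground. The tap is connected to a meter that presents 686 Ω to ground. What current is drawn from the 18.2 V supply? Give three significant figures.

R_bot‖R_L = 142.6 Ω, so the source sees R_top + R_bot‖R_L = 472.6 Ω.
I = 18.2 V / 472.6 Ω = 38.5 mA.

I ≈ 38.5 mA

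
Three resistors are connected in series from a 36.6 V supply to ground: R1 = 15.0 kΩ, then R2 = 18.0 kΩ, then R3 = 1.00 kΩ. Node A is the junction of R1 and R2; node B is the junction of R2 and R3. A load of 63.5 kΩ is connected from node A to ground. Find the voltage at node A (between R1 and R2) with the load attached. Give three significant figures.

V ≈ 18.1 V

Below node A the series string R2+R3 = 19.00 kΩ sits in parallel with the 63.5 kΩ load: 14.62 kΩ.
V_A = 36.6 × 14.62/(15.0 + 14.62) = 18.1 V.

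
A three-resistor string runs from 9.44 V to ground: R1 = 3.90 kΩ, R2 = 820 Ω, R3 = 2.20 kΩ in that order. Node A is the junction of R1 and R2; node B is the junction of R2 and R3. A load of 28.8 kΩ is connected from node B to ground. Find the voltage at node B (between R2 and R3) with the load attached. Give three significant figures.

At node B, R3 is in parallel with the load: R3‖R_L = 2044 Ω.
Below node A the resistance is R2 + (R3‖R_L) = 2864 Ω, so V_A = 9.44 × 2864/6764 = 3.997 V.
Then V_B = V_A × (R3‖R_L)/(R2 + R3‖R_L) = 3.997 × 2044/2864 = 2.85 V.

V ≈ 2.85 V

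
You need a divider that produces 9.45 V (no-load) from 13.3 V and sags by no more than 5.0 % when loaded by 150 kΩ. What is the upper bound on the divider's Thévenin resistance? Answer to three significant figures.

Loading drop = R_th/(R_th + R_L) ≤ 0.0500, so R_th ≤ R_L · ε/(1−ε) = 150 kΩ × 0.0500/0.9500 = 7.89 kΩ.

R_th ≤ 7.89 kΩ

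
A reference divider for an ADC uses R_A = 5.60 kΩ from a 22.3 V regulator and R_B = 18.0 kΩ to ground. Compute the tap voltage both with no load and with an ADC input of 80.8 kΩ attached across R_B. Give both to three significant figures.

Open-circuit: V = 22.3 × 18.0/(5.60 + 18.0) = 17.0 V.
With the load, R_B becomes R_B‖R_L = 14.72 kΩ, so V = 22.3 × 14.72/20.32 = 16.2 V.

Unloaded: 17.0 V; loaded: 16.2 V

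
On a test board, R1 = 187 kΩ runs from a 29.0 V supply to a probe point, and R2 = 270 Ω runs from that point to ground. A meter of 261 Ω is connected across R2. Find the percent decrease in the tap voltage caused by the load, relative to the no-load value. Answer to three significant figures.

50.8 %

The divider's output (Thévenin) resistance is R1‖R2 = 269.6 Ω.
Fractional drop under load = R_th/(R_th + R_L) = 269.6 / (269.6 + 261) = 0.5081.
So the output falls by 50.8 %.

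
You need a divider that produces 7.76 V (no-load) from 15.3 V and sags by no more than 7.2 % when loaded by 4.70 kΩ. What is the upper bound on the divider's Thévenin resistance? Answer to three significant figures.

R_th ≤ 365 Ω

Loading drop = R_th/(R_th + R_L) ≤ 0.0720, so R_th ≤ R_L · ε/(1−ε) = 4.70 kΩ × 0.0720/0.9280 = 365 Ω.
(Any R1, R2 with R2/(R1+R2) = 0.507 and R1‖R2 ≤ 365 Ω will meet the spec.)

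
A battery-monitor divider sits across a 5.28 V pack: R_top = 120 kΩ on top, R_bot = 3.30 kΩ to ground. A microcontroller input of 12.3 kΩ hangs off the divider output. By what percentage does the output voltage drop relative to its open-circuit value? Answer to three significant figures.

The divider's output (Thévenin) resistance is R_top‖R_bot = 3.212 kΩ.
Fractional drop under load = R_th/(R_th + R_L) = 3.212 / (3.212 + 12.3) = 0.2070.
So the output falls by 20.7 %.

20.7 %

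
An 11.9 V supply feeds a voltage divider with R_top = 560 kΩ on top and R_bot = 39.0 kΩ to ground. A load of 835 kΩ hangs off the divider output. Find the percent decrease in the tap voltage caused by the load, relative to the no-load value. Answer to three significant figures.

The divider's output (Thévenin) resistance is R_top‖R_bot = 36.46 kΩ.
Fractional drop under load = R_th/(R_th + R_L) = 36.46 / (36.46 + 835) = 0.04184.
So the output falls by 4.18 %.

4.18 %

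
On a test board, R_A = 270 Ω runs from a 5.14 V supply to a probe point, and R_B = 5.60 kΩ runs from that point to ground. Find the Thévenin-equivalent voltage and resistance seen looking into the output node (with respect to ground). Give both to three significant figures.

V_th is the open-circuit tap voltage: 5.14 × 5600/(270 + 5600) = 4.90 V.
With the supply zeroed, R_A and R_B appear in parallel from the tap: R_th = R_A‖R_B = (270 × 5600)/5870 = 258 Ω.

V_th = 4.90 V, R_th = 258 Ω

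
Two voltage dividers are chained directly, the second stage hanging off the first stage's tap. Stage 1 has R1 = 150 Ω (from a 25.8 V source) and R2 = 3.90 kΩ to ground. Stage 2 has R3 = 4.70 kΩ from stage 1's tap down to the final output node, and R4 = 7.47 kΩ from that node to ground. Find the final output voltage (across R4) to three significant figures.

V_out ≈ 15.1 V

Stage 2 presents R3+R4 = 12170 Ω as a load on stage 1's tap.
Stage 1's lower leg becomes R2‖(R3+R4) = 2954 Ω, so V_mid = 25.8 × 2954/3104 = 24.55 V.
Stage 2 is itself unloaded: V_out = V_mid × R4/(R3+R4) = 24.55 × 7470/12170 = 15.1 V.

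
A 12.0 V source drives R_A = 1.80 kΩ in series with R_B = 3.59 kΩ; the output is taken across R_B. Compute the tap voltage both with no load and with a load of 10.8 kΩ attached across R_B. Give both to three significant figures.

Unloaded: 7.99 V; loaded: 7.19 V

Open-circuit: V = 12.0 × 3.59/(1.80 + 3.59) = 7.99 V.
With the load, R_B becomes R_B‖R_L = 2.694 kΩ, so V = 12.0 × 2.694/4.494 = 7.19 V.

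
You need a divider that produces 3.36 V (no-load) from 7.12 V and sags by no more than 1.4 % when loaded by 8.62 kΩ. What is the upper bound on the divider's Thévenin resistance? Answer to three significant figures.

R_th ≤ 122 Ω

Loading drop = R_th/(R_th + R_L) ≤ 0.0140, so R_th ≤ R_L · ε/(1−ε) = 8.62 kΩ × 0.0140/0.9860 = 122 Ω.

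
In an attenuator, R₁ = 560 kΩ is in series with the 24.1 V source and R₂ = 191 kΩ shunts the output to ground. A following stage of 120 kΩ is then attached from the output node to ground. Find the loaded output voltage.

The load sits in parallel with R₂: R₂‖R_L = (191 × 120) / (191 + 120) = 73.70 kΩ.
V_out = 24.1 × 73.70 / (560 + 73.70) = 24.1 × 73.70/633.7 = 2.80 V.

V_out ≈ 2.80 V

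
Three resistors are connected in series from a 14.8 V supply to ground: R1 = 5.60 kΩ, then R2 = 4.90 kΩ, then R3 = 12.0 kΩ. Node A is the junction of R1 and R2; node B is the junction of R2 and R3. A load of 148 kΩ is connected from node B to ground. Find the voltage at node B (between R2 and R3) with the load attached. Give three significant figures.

V ≈ 7.61 V

At node B, R3 is in parallel with the load: R3‖R_L = 11.10 kΩ.
Below node A the resistance is R2 + (R3‖R_L) = 16.00 kΩ, so V_A = 14.8 × 16.00/21.60 = 10.96 V.
Then V_B = V_A × (R3‖R_L)/(R2 + R3‖R_L) = 10.96 × 11.10/16.00 = 7.61 V.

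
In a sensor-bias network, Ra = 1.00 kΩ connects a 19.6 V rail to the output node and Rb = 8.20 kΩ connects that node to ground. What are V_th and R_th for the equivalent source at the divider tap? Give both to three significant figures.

V_th is the open-circuit tap voltage: 19.6 × 8.20/(1.00 + 8.20) = 17.5 V.
With the supply zeroed, Ra and Rb appear in parallel from the tap: R_th = Ra‖Rb = (1.00 × 8.20)/9.200 = 891 Ω.

V_th = 17.5 V, R_th = 891 Ω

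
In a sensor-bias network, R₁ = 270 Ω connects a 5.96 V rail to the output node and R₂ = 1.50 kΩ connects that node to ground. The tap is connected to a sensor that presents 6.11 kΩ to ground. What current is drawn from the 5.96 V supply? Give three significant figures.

I ≈ 4.04 mA

R₂‖R_L = 1204 Ω, so the source sees R₁ + R₂‖R_L = 1474 Ω.
I = 5.96 V / 1474 Ω = 4.04 mA.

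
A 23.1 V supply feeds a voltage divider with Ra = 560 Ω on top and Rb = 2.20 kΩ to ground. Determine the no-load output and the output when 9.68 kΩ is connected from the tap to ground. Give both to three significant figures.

Unloaded: 18.4 V; loaded: 17.6 V

Open-circuit: V = 23.1 × 2200/(560 + 2200) = 18.4 V.
With the load, Rb becomes Rb‖R_L = 1793 Ω, so V = 23.1 × 1793/2353 = 17.6 V.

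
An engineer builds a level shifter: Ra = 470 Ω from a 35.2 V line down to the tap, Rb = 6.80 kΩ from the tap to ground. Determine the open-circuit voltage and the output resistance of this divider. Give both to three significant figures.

V_th = 32.9 V, R_th = 440 Ω

V_th is the open-circuit tap voltage: 35.2 × 6800/(470 + 6800) = 32.9 V.
With the supply zeroed, Ra and Rb appear in parallel from the tap: R_th = Ra‖Rb = (470 × 6800)/7270 = 440 Ω.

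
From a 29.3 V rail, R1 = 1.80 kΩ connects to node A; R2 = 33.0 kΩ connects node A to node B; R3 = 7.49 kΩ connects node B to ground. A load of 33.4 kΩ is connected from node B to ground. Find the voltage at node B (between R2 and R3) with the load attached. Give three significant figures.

V ≈ 4.38 V

At node B, R3 is in parallel with the load: R3‖R_L = 6.118 kΩ.
Below node A the resistance is R2 + (R3‖R_L) = 39.12 kΩ, so V_A = 29.3 × 39.12/40.92 = 28.01 V.
Then V_B = V_A × (R3‖R_L)/(R2 + R3‖R_L) = 28.01 × 6.118/39.12 = 4.38 V.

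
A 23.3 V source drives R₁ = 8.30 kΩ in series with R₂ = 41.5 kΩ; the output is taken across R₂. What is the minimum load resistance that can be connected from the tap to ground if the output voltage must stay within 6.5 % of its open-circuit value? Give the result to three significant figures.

Output resistance R_th = R₁‖R₂ = (8.30 × 41.5)/49.80 = 6.917 kΩ.
The fractional drop is R_th/(R_th + R_L); requiring this ≤ 0.0650 gives R_L ≥ R_th(1/0.0650 − 1) = 6.917 × 14.38 = 99.5 kΩ.

R_L(min) ≈ 99.5 kΩ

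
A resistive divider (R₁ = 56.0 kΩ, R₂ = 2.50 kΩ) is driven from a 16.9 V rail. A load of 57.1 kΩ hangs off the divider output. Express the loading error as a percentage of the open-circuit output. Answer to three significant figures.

4.02 %

The divider's output (Thévenin) resistance is R₁‖R₂ = 2.393 kΩ.
Fractional drop under load = R_th/(R_th + R_L) = 2.393 / (2.393 + 57.1) = 0.04023.
So the output falls by 4.02 %.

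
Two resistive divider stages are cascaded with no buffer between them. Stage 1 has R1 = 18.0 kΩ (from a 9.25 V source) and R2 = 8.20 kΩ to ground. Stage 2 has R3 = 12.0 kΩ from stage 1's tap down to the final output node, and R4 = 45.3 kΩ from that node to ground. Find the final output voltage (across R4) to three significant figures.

V_out ≈ 2.08 V

Stage 2 presents R3+R4 = 57.30 kΩ as a load on stage 1's tap.
Stage 1's lower leg becomes R2‖(R3+R4) = 7.173 kΩ, so V_mid = 9.25 × 7.173/25.17 = 2.636 V.
Stage 2 is itself unloaded: V_out = V_mid × R4/(R3+R4) = 2.636 × 45.3/57.30 = 2.08 V.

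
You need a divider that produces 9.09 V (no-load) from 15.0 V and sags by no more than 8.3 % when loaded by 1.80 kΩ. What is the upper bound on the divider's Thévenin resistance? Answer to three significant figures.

R_th ≤ 163 Ω

Loading drop = R_th/(R_th + R_L) ≤ 0.0830, so R_th ≤ R_L · ε/(1−ε) = 1.80 kΩ × 0.0830/0.9170 = 163 Ω.
(Any R1, R2 with R2/(R1+R2) = 0.606 and R1‖R2 ≤ 163 Ω will meet the spec.)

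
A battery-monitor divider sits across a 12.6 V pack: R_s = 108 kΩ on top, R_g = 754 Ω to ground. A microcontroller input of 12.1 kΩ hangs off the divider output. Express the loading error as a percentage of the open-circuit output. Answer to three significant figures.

5.83 %

The divider's output (Thévenin) resistance is R_s‖R_g = 748.8 Ω.
Fractional drop under load = R_th/(R_th + R_L) = 748.8 / (748.8 + 12100) = 0.05828.
So the output falls by 5.83 %.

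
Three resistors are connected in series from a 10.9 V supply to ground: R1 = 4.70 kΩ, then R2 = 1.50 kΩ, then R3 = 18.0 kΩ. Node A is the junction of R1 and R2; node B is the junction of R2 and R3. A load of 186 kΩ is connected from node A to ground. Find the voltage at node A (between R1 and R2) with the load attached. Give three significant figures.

V ≈ 8.61 V

Below node A the series string R2+R3 = 19.50 kΩ sits in parallel with the 186 kΩ load: 17.65 kΩ.
V_A = 10.9 × 17.65/(4.70 + 17.65) = 8.61 V.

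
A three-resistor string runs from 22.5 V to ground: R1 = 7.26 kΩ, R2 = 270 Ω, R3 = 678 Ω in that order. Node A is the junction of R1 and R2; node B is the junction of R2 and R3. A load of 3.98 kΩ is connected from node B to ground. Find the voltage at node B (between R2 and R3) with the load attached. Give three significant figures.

V ≈ 1.61 V

At node B, R3 is in parallel with the load: R3‖R_L = 579.3 Ω.
Below node A the resistance is R2 + (R3‖R_L) = 849.3 Ω, so V_A = 22.5 × 849.3/8109 = 2.356 V.
Then V_B = V_A × (R3‖R_L)/(R2 + R3‖R_L) = 2.356 × 579.3/849.3 = 1.61 V.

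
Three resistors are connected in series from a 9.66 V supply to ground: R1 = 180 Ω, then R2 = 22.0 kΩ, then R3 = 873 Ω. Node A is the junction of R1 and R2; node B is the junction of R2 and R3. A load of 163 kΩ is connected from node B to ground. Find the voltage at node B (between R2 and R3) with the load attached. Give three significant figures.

V ≈ 0.364 V

At node B, R3 is in parallel with the load: R3‖R_L = 868.3 Ω.
Below node A the resistance is R2 + (R3‖R_L) = 22870 Ω, so V_A = 9.66 × 22870/23050 = 9.585 V.
Then V_B = V_A × (R3‖R_L)/(R2 + R3‖R_L) = 9.585 × 868.3/22870 = 0.364 V.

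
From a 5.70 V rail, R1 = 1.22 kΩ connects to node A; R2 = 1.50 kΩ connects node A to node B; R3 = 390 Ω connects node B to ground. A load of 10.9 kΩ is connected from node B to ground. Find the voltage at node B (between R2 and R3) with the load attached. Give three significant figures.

V ≈ 0.693 V

At node B, R3 is in parallel with the load: R3‖R_L = 376.5 Ω.
Below node A the resistance is R2 + (R3‖R_L) = 1877 Ω, so V_A = 5.70 × 1877/3097 = 3.454 V.
Then V_B = V_A × (R3‖R_L)/(R2 + R3‖R_L) = 3.454 × 376.5/1877 = 0.693 V.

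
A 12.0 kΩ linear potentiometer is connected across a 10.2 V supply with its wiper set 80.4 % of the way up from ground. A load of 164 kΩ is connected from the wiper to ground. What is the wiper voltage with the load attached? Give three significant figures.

The wiper splits the pot into (1−α)R = 2.352 kΩ above and αR = 9.648 kΩ below.
Lower section ‖ load = 9.112 kΩ.
V_wiper = 10.2 × 9.112/(2.352 + 9.112) = 8.11 V.

V ≈ 8.11 V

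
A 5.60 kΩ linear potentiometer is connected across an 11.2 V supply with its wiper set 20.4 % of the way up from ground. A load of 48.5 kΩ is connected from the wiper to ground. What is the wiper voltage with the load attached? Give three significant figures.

The wiper splits the pot into (1−α)R = 4.458 kΩ above and αR = 1.142 kΩ below.
Lower section ‖ load = 1.116 kΩ.
V_wiper = 11.2 × 1.116/(4.458 + 1.116) = 2.24 V.

V ≈ 2.24 V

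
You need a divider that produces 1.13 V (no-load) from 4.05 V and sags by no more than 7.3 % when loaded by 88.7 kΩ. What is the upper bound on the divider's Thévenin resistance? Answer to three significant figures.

R_th ≤ 6.99 kΩ

Loading drop = R_th/(R_th + R_L) ≤ 0.0730, so R_th ≤ R_L · ε/(1−ε) = 88.7 kΩ × 0.0730/0.9270 = 6.99 kΩ.
(Any R1, R2 with R2/(R1+R2) = 0.279 and R1‖R2 ≤ 6.99 kΩ will meet the spec.)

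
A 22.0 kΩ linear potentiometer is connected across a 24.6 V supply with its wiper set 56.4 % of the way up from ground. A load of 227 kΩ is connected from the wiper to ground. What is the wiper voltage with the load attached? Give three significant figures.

The wiper splits the pot into (1−α)R = 9.592 kΩ above and αR = 12.41 kΩ below.
Lower section ‖ load = 11.76 kΩ.
V_wiper = 24.6 × 11.76/(9.592 + 11.76) = 13.6 V.

V ≈ 13.6 V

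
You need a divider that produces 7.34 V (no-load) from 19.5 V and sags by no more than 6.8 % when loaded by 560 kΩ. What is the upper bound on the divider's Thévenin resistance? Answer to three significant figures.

R_th ≤ 40.9 kΩ

Loading drop = R_th/(R_th + R_L) ≤ 0.0680, so R_th ≤ R_L · ε/(1−ε) = 560 kΩ × 0.0680/0.9320 = 40.9 kΩ.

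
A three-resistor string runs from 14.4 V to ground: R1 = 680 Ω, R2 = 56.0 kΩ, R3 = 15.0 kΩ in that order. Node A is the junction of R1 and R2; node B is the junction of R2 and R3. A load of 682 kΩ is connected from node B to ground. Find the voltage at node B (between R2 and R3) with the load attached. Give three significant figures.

At node B, R3 is in parallel with the load: R3‖R_L = 14680 Ω.
Below node A the resistance is R2 + (R3‖R_L) = 70680 Ω, so V_A = 14.4 × 70680/71360 = 14.26 V.
Then V_B = V_A × (R3‖R_L)/(R2 + R3‖R_L) = 14.26 × 14680/70680 = 2.96 V.

V ≈ 2.96 V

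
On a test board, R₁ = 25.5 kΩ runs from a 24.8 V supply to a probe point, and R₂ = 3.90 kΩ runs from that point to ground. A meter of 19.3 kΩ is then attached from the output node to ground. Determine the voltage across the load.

V_out ≈ 2.80 V

The load sits in parallel with R₂: R₂‖R_L = (3.90 × 19.3) / (3.90 + 19.3) = 3.244 kΩ.
V_out = 24.8 × 3.244 / (25.5 + 3.244) = 24.8 × 3.244/28.74 = 2.80 V.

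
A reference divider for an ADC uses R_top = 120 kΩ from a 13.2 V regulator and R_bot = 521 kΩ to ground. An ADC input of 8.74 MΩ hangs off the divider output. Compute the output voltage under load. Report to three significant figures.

The load sits in parallel with R_bot: R_bot‖R_L = (521 × 8740) / (521 + 8740) = 491.7 kΩ.
V_out = 13.2 × 491.7 / (120 + 491.7) = 13.2 × 491.7/611.7 = 10.6 V.

V_out ≈ 10.6 V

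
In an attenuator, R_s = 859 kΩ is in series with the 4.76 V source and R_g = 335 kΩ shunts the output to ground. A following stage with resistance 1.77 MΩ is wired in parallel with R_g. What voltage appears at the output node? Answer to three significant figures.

V_out ≈ 1.18 V

The load sits in parallel with R_g: R_g‖R_L = (335 × 1770) / (335 + 1770) = 281.7 kΩ.
V_out = 4.76 × 281.7 / (859 + 281.7) = 4.76 × 281.7/1141 = 1.18 V.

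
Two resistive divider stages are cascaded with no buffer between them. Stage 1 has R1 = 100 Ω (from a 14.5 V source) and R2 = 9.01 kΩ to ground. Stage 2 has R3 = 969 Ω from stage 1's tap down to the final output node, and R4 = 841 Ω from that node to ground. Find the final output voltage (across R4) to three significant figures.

Stage 2 presents R3+R4 = 1810 Ω as a load on stage 1's tap.
Stage 1's lower leg becomes R2‖(R3+R4) = 1507 Ω, so V_mid = 14.5 × 1507/1607 = 13.60 V.
Stage 2 is itself unloaded: V_out = V_mid × R4/(R3+R4) = 13.60 × 841/1810 = 6.32 V.

V_out ≈ 6.32 V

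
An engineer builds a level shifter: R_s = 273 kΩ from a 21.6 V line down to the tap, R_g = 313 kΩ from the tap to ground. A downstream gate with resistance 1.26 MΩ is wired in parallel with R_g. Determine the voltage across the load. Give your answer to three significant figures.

V_out ≈ 10.3 V

The load sits in parallel with R_g: R_g‖R_L = (313 × 1260) / (313 + 1260) = 250.7 kΩ.
V_out = 21.6 × 250.7 / (273 + 250.7) = 21.6 × 250.7/523.7 = 10.3 V.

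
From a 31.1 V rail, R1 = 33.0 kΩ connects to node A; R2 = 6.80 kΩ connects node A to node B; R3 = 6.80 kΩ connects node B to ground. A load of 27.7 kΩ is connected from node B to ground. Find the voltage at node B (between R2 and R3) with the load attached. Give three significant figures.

At node B, R3 is in parallel with the load: R3‖R_L = 5.460 kΩ.
Below node A the resistance is R2 + (R3‖R_L) = 12.26 kΩ, so V_A = 31.1 × 12.26/45.26 = 8.424 V.
Then V_B = V_A × (R3‖R_L)/(R2 + R3‖R_L) = 8.424 × 5.460/12.26 = 3.75 V.

V ≈ 3.75 V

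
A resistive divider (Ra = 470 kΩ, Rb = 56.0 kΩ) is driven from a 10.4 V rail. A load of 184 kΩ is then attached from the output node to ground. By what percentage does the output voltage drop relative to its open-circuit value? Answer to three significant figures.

The divider's output (Thévenin) resistance is Ra‖Rb = 50.04 kΩ.
Fractional drop under load = R_th/(R_th + R_L) = 50.04 / (50.04 + 184) = 0.2138.
So the output falls by 21.4 %.

21.4 %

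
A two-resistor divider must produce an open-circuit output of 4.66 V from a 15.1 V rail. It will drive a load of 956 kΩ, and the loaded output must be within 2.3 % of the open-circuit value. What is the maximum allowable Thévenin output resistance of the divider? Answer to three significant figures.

R_th ≤ 22.5 kΩ

Loading drop = R_th/(R_th + R_L) ≤ 0.0230, so R_th ≤ R_L · ε/(1−ε) = 956 kΩ × 0.0230/0.9770 = 22.5 kΩ.
(Any R1, R2 with R2/(R1+R2) = 0.309 and R1‖R2 ≤ 22.5 kΩ will meet the spec.)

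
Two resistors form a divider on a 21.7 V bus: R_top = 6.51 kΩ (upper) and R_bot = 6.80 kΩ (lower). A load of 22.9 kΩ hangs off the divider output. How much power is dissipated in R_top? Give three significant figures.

P ≈ 22.2 mW

Total resistance from the source is R_top + (R_bot‖R_L) = 11.75 kΩ, so I = 21.7/11.75 kΩ = 1.846 mA.
P = I²·R_top = (1.846 mA)² × 6.51 kΩ = 22.2 mW.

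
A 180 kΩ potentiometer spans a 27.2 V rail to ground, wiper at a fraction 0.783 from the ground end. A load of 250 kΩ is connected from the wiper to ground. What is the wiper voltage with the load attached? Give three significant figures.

The wiper splits the pot into (1−α)R = 39.06 kΩ above and αR = 140.9 kΩ below.
Lower section ‖ load = 90.13 kΩ.
V_wiper = 27.2 × 90.13/(39.06 + 90.13) = 19.0 V.

V ≈ 19.0 V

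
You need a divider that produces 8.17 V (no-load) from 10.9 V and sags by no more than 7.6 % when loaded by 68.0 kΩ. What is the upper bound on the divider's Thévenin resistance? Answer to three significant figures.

Loading drop = R_th/(R_th + R_L) ≤ 0.0760, so R_th ≤ R_L · ε/(1−ε) = 68.0 kΩ × 0.0760/0.9240 = 5.59 kΩ.
(Any R1, R2 with R2/(R1+R2) = 0.750 and R1‖R2 ≤ 5.59 kΩ will meet the spec.)

R_th ≤ 5.59 kΩ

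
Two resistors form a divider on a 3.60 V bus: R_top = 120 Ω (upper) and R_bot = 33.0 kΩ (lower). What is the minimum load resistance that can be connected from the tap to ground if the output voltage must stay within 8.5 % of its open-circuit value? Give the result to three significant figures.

R_L(min) ≈ 1.29 kΩ

Output resistance R_th = R_top‖R_bot = (120 × 33000)/33120 = 119.6 Ω.
The fractional drop is R_th/(R_th + R_L); requiring this ≤ 0.0850 gives R_L ≥ R_th(1/0.0850 − 1) = 119.6 × 10.76 = 1.29 kΩ.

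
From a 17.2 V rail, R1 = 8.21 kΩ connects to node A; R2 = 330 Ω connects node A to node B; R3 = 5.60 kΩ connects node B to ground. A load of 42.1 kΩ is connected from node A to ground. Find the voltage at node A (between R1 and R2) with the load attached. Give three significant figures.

V ≈ 6.67 V

Below node A the series string R2+R3 = 5930 Ω sits in parallel with the 42100 Ω load: 5198 Ω.
V_A = 17.2 × 5198/(8210 + 5198) = 6.67 V.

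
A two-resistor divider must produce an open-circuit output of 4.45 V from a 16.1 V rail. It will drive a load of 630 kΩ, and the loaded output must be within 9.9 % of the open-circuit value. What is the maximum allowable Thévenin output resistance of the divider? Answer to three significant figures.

Loading drop = R_th/(R_th + R_L) ≤ 0.0990, so R_th ≤ R_L · ε/(1−ε) = 630 kΩ × 0.0990/0.9010 = 69.2 kΩ.
(Any R1, R2 with R2/(R1+R2) = 0.276 and R1‖R2 ≤ 69.2 kΩ will meet the spec.)

R_th ≤ 69.2 kΩ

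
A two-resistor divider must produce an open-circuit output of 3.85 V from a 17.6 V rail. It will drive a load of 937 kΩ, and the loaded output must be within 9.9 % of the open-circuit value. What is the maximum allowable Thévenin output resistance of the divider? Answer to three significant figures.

R_th ≤ 103 kΩ

Loading drop = R_th/(R_th + R_L) ≤ 0.0990, so R_th ≤ R_L · ε/(1−ε) = 937 kΩ × 0.0990/0.9010 = 103 kΩ.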